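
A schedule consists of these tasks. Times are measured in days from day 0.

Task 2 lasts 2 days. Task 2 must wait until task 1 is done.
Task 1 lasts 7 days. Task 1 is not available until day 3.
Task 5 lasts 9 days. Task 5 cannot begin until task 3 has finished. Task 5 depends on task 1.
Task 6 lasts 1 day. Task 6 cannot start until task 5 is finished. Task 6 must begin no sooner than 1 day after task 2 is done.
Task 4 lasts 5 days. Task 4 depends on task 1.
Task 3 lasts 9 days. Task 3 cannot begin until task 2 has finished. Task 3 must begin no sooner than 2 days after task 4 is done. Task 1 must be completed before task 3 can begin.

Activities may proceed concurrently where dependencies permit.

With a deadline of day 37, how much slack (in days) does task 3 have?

Task 1 waits on its own release at day 3, so it starts at day 3 and finishes at 3 + 7 = day 10.
After task 1 (finishes day 10), task 4 can start at day 10 and finishes at day 15.
After task 1 (finishes day 10), task 2 can start at day 10 and finishes at day 12.
Task 3 cannot start until task 2 (finishes day 12); task 4 (finishes day 15, plus 2-day gap → day 17); task 1 (finishes day 10). The controlling bound is day 17, so task 3 finishes at 17 + 9 = day 26.

Working backward from the deadline:
Nothing follows task 6; the deadline of day 37 is its only limit. It must start by 37 − 1 = day 36.
Task 5 has to be done before task 6 (must start by day 36). That means finishing by day 36, i.e. starting by 36 − 9 = day 27.
Task 3 has to be done before task 5 (must start by day 27). That means finishing by day 27, i.e. starting by 27 − 9 = day 18.
So task 3 can start as early as day 17 and as late as day 18, giving 18 − 17 = 1 day of slack.

1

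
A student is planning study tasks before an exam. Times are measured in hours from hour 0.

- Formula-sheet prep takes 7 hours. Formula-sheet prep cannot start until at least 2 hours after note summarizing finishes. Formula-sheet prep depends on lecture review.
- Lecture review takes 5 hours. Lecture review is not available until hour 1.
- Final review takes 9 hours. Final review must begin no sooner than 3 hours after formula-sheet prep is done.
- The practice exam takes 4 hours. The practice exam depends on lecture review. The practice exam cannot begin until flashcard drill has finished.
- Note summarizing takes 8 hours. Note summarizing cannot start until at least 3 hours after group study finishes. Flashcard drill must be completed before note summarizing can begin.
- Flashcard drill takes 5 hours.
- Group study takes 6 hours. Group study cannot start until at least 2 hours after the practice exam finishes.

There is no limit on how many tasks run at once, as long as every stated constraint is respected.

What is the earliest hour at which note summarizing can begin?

21

Flashcard drill can start immediately at hour 0; it finishes at hour 5.
After its own release at hour 1, lecture review can start at hour 1 and finishes at hour 6.
The practice exam needs all of lecture review (finishes hour 6); flashcard drill (finishes hour 5). That puts its earliest start at hour 6; it finishes at 6 + 4 = hour 10.
After the practice exam (finishes hour 10, plus 2-hour gap → hour 12), group study can start at hour 12 and finishes at hour 18.
Note summarizing waits on group study (finishes hour 18, plus 3-hour gap → hour 21); flashcard drill (finishes hour 5). The latest of these is hour 21, which is the earliest note summarizing can start.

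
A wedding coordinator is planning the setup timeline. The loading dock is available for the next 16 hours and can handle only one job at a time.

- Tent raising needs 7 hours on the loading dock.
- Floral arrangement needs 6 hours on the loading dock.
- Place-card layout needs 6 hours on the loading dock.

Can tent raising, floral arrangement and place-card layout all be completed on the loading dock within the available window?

No

Running back to back, the jobs need 7 + 6 + 6 = 19 hours on the loading dock.
Since 19 > 16, they cannot all fit.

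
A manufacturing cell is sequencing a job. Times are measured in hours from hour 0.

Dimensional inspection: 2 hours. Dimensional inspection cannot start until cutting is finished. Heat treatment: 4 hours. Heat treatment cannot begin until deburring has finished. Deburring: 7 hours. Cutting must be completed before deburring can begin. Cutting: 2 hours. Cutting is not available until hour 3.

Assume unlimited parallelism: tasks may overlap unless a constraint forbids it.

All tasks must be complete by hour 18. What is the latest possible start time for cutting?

5

To finish by hour 18, heat treatment (duration 4) must start no later than hour 14.
Since heat treatment (must start by hour 14) depends on it, deburring must finish by hour 14. Backing off its 7-hour duration gives a latest start of hour 7.
Dimensional inspection has no dependents, so it just needs to finish by hour 18. Starting by 18 − 2 = hour 16 achieves that.
Cutting feeds deburring (must start by hour 7); dimensional inspection (must start by hour 16). Taking the minimum, cutting must finish by hour 7 and start by 7 − 2 = hour 5.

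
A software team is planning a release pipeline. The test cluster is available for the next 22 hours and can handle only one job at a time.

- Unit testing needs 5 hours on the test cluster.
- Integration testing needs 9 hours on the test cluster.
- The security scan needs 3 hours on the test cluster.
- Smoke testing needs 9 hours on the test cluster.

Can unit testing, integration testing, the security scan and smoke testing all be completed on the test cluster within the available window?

Running back to back, the jobs need 5 + 9 + 3 + 9 = 26 hours on the test cluster.
Since 26 > 22, they cannot all fit.

No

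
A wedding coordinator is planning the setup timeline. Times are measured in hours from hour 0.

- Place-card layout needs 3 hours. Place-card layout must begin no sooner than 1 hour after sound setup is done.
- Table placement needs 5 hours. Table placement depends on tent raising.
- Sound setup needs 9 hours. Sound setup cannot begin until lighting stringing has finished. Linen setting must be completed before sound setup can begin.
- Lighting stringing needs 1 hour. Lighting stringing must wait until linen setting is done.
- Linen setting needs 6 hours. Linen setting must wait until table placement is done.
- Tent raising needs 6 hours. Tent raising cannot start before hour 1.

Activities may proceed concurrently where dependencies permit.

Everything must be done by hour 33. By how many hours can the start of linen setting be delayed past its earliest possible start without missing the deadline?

1

Tent raising cannot begin until its own release at hour 1. It runs from hour 1 to 1 + 6 = hour 7.
After tent raising (finishes hour 7), table placement can start at hour 7 and finishes at hour 12.
After table placement (finishes hour 12), linen setting can start at hour 12 and finishes at hour 18.

Working backward from the deadline:
Place-card layout must finish by hour 33; it takes 3 hours, so it must start by 33 − 3 = hour 30.
Sound setup feeds into place-card layout (must start by hour 30, minus 1-hour gap → hour 29); so sound setup must finish by hour 29 and therefore start by hour 20.
Lighting stringing has to be done before sound setup (must start by hour 20). That means finishing by hour 20, i.e. starting by 20 − 1 = hour 19.
Linen setting feeds lighting stringing (must start by hour 19); sound setup (must start by hour 20). Taking the minimum, linen setting must finish by hour 19 and start by 19 − 6 = hour 13.
So linen setting can start as early as hour 12 and as late as hour 13, giving 13 − 12 = 1 hour of slack.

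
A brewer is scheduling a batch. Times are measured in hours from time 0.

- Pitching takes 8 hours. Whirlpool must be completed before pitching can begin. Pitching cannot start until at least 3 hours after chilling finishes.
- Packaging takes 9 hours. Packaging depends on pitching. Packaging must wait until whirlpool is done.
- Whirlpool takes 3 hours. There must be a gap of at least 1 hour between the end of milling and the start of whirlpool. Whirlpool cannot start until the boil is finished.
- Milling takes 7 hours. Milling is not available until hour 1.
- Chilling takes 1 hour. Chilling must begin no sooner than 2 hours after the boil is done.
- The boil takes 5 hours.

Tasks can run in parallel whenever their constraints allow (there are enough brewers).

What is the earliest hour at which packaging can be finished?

29

The boil has no prerequisites, so it starts at hour 0 and finishes at hour 5.
Chilling waits on the boil (finishes hour 5, plus 2-hour gap → hour 7), so it starts at hour 7 and finishes at 7 + 1 = hour 8.
Milling cannot begin until its own release at hour 1. It runs from hour 1 to 1 + 7 = hour 8.
Whirlpool cannot start until milling (finishes hour 8, plus 1-hour gap → hour 9); the boil (finishes hour 5). The controlling bound is hour 9, so whirlpool finishes at 9 + 3 = hour 12.
Pitching cannot start until whirlpool (finishes hour 12); chilling (finishes hour 8, plus 3-hour gap → hour 11). The controlling bound is hour 12, so pitching finishes at 12 + 8 = hour 20.
Packaging needs all of pitching (finishes hour 20); whirlpool (finishes hour 12). That puts its earliest start at hour 20; it finishes at 20 + 9 = hour 29.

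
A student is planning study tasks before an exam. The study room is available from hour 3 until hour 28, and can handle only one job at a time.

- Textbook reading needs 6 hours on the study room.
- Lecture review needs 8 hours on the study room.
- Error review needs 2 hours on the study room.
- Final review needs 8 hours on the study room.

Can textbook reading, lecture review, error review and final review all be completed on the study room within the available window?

Yes

The study room window is 28 − 3 = 25 hours.
Running back to back, the jobs need 6 + 8 + 2 + 8 = 24 hours on the study room.
Since 24 ≤ 25, they fit within the window.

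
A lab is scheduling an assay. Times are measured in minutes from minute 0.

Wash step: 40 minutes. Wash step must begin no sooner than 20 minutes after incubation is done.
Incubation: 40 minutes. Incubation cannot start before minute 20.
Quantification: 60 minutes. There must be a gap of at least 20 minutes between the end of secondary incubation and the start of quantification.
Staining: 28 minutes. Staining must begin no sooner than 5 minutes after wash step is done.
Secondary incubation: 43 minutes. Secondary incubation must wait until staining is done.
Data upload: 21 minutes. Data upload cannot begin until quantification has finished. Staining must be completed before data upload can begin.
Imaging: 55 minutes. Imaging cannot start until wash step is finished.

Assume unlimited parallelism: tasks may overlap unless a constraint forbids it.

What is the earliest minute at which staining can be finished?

153

Incubation waits on its own release at minute 20, so it starts at minute 20 and finishes at 20 + 40 = minute 60.
Wash step cannot begin until incubation (finishes minute 60, plus 20-minute gap → minute 80). It runs from minute 80 to 80 + 40 = minute 120.
Staining waits on wash step (finishes minute 120, plus 5-minute gap → minute 125), so it starts at minute 125 and finishes at 125 + 28 = minute 153.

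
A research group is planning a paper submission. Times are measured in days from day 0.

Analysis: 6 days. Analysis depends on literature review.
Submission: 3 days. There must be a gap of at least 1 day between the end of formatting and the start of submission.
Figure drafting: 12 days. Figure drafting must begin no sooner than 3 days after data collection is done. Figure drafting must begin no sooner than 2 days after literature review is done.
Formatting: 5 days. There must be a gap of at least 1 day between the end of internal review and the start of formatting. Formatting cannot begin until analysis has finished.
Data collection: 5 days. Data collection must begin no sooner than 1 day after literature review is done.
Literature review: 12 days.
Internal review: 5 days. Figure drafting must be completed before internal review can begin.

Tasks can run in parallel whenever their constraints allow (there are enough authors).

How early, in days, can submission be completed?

48

Literature review can start immediately at day 0; it finishes at day 12.
Analysis cannot begin until literature review (finishes day 12). It runs from day 12 to 12 + 6 = day 18.
After literature review (finishes day 12, plus 1-day gap → day 13), data collection can start at day 13 and finishes at day 18.
Figure drafting has to wait for data collection (finishes day 18, plus 3-day gap → day 21); literature review (finishes day 12, plus 2-day gap → day 14). The latest of these is day 21, so figure drafting runs day 21 to 21 + 12 = day 33.
Internal review cannot begin until figure drafting (finishes day 33). It runs from day 33 to 33 + 5 = day 38.
For formatting: internal review (finishes day 38, plus 1-day gap → day 39); analysis (finishes day 18). Taking the maximum gives a start of day 39, and it finishes at 39 + 5 = day 44.
After formatting (finishes day 44, plus 1-day gap → day 45), submission can start at day 45 and finishes at day 48.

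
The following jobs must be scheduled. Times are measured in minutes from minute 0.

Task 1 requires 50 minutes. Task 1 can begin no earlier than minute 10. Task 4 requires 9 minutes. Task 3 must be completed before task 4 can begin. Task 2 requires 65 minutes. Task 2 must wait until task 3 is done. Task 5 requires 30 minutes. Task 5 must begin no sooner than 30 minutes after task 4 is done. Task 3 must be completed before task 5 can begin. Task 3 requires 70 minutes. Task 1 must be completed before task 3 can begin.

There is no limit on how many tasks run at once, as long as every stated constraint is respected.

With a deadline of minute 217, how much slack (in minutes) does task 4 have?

Task 1 cannot begin until its own release at minute 10. It runs from minute 10 to 10 + 50 = minute 60.
Task 3 waits on task 1 (finishes minute 60), so it starts at minute 60 and finishes at 60 + 70 = minute 130.
Task 4 waits on task 3 (finishes minute 130), so it starts at minute 130 and finishes at 130 + 9 = minute 139.

Working backward from the deadline:
Task 5 must finish by minute 217; it takes 30 minutes, so it must start by 217 − 30 = minute 187.
Since task 5 (must start by minute 187, minus 30-minute gap → minute 157) depends on it, task 4 must finish by minute 157. Backing off its 9-minute duration gives a latest start of minute 148.
So task 4 can start as early as minute 130 and as late as minute 148, giving 148 − 130 = 18 minutes of slack.

18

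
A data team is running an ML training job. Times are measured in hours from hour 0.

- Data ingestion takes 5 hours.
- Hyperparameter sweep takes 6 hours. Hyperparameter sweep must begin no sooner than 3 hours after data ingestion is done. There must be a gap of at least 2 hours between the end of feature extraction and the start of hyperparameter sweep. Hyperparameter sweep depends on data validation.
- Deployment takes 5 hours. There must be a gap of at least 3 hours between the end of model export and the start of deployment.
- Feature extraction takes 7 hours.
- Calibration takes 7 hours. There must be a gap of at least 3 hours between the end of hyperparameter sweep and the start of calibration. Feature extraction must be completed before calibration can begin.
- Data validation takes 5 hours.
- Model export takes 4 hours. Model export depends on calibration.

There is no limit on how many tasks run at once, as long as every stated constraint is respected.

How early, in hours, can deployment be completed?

Nothing blocks feature extraction, so it runs from hour 0 to hour 7.
Data validation can start immediately at hour 0; it finishes at hour 5.
Data ingestion can start immediately at hour 0; it finishes at hour 5.
Hyperparameter sweep has to wait for data ingestion (finishes hour 5, plus 3-hour gap → hour 8); feature extraction (finishes hour 7, plus 2-hour gap → hour 9); data validation (finishes hour 5). The latest of these is hour 9, so hyperparameter sweep runs hour 9 to 9 + 6 = hour 15.
For calibration: hyperparameter sweep (finishes hour 15, plus 3-hour gap → hour 18); feature extraction (finishes hour 7). Taking the maximum gives a start of hour 18, and it finishes at 18 + 7 = hour 25.
After calibration (finishes hour 25), model export can start at hour 25 and finishes at hour 29.
After model export (finishes hour 29, plus 3-hour gap → hour 32), deployment can start at hour 32 and finishes at hour 37.

37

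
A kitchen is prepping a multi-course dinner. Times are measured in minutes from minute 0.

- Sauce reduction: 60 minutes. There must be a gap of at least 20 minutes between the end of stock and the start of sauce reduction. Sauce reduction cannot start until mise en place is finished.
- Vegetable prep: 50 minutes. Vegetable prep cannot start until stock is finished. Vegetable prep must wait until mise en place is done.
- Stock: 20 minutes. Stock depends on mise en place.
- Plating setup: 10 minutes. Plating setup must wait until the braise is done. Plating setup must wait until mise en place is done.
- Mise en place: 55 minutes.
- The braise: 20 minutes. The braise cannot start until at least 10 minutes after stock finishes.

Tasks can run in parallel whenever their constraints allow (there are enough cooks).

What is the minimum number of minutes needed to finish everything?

Mise en place has no prerequisites, so it starts at minute 0 and finishes at minute 55.
After mise en place (finishes minute 55), stock can start at minute 55 and finishes at minute 75.
For sauce reduction: stock (finishes minute 75, plus 20-minute gap → minute 95); mise en place (finishes minute 55). Taking the maximum gives a start of minute 95, and it finishes at 95 + 60 = minute 155.
Vegetable prep needs all of stock (finishes minute 75); mise en place (finishes minute 55). That puts its earliest start at minute 75; it finishes at 75 + 50 = minute 125.
After stock (finishes minute 75, plus 10-minute gap → minute 85), the braise can start at minute 85 and finishes at minute 105.
For plating setup: the braise (finishes minute 105); mise en place (finishes minute 55). Taking the maximum gives a start of minute 105, and it finishes at 105 + 10 = minute 115.
All tasks are finished once the last one completes. Finish times: Mise en place at 55, Stock at 75, The braise at 105, Vegetable prep at 125, Sauce reduction at 155, Plating setup at 115. The latest is minute 155.

155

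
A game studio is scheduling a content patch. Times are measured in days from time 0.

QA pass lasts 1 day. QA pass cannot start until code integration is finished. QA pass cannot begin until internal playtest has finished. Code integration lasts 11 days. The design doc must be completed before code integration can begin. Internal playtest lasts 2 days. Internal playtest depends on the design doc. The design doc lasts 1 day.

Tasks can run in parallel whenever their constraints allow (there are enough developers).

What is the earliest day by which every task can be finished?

13

Nothing blocks the design doc, so it runs from day 0 to day 1.
Internal playtest cannot begin until the design doc (finishes day 1). It runs from day 1 to 1 + 2 = day 3.
After the design doc (finishes day 1), code integration can start at day 1 and finishes at day 12.
For QA pass: code integration (finishes day 12); internal playtest (finishes day 3). Taking the maximum gives a start of day 12, and it finishes at 12 + 1 = day 13.
All tasks are finished once the last one completes. Finish times: The design doc at 1, Code integration at 12, Internal playtest at 3, QA pass at 13. The latest is day 13.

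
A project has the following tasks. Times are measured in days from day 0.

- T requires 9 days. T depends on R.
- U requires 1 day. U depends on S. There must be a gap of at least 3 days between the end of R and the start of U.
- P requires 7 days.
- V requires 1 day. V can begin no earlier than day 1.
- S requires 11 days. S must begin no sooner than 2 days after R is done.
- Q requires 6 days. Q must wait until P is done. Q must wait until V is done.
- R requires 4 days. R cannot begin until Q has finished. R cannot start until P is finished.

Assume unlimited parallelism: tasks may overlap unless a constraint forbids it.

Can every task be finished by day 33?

Yes

After its own release at day 1, V can start at day 1 and finishes at day 2.
P can start immediately at day 0; it finishes at day 7.
Q has to wait for P (finishes day 7); V (finishes day 2). The latest of these is day 7, so Q runs day 7 to 7 + 6 = day 13.
R needs all of Q (finishes day 13); P (finishes day 7). That puts its earliest start at day 13; it finishes at 13 + 4 = day 17.
After R (finishes day 17), T can start at day 17 and finishes at day 26.
S cannot begin until R (finishes day 17, plus 2-day gap → day 19). It runs from day 19 to 19 + 11 = day 30.
For U: S (finishes day 30); R (finishes day 17, plus 3-day gap → day 20). Taking the maximum gives a start of day 30, and it finishes at 30 + 1 = day 31.
Every task is finished by day 31, which is no later than the deadline of 33, so the schedule is feasible.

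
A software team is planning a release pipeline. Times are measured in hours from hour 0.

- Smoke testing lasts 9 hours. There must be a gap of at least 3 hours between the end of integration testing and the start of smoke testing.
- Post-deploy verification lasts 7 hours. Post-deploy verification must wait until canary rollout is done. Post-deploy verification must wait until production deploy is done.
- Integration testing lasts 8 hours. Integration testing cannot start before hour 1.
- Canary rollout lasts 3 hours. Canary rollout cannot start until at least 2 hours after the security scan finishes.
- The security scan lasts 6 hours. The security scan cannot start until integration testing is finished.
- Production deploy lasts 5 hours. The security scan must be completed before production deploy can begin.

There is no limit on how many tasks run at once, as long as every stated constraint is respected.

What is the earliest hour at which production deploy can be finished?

20

Integration testing waits on its own release at hour 1, so it starts at hour 1 and finishes at 1 + 8 = hour 9.
After integration testing (finishes hour 9), the security scan can start at hour 9 and finishes at hour 15.
Production deploy waits on the security scan (finishes hour 15), so it starts at hour 15 and finishes at 15 + 5 = hour 20.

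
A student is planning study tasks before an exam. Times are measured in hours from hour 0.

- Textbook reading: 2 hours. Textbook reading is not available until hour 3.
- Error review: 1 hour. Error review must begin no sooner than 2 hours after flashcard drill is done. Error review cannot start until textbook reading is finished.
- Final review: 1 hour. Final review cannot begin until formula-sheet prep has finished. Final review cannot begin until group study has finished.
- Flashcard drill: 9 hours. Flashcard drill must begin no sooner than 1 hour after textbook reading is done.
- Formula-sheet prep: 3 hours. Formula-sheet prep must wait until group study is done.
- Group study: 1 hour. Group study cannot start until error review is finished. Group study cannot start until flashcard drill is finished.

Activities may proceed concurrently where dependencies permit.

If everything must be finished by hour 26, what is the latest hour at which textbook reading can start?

Final review has no dependents, so it just needs to finish by hour 26. Starting by 26 − 1 = hour 25 achieves that.
Formula-sheet prep must finish before final review (must start by hour 25). With a 3-hour duration, formula-sheet prep must start by 25 − 3 = hour 22.
Group study has several dependents: formula-sheet prep (must start by hour 22); final review (must start by hour 25). The earliest of those limits is hour 22, so group study must start by 22 − 1 = hour 21.
Error review has to be done before group study (must start by hour 21). That means finishing by hour 21, i.e. starting by 21 − 1 = hour 20.
Flashcard drill feeds error review (must start by hour 20, minus 2-hour gap → hour 18); group study (must start by hour 21). Taking the minimum, flashcard drill must finish by hour 18 and start by 18 − 9 = hour 9.
Textbook reading must finish in time for flashcard drill (must start by hour 9, minus 1-hour gap → hour 8); error review (must start by hour 20). The tightest is hour 8, so textbook reading must start by 8 − 2 = hour 6.

6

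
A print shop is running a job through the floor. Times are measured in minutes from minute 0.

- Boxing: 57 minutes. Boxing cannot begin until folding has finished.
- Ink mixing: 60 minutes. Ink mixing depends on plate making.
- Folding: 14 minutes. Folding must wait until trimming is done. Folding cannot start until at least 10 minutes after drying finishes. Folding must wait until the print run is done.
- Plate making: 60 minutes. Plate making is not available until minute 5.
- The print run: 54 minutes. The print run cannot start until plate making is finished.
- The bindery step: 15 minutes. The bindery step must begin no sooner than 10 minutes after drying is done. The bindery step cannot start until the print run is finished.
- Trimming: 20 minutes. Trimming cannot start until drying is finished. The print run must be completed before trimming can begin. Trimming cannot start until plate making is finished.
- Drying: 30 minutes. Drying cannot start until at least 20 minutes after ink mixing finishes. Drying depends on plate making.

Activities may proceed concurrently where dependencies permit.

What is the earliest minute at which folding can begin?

Plate making cannot begin until its own release at minute 5. It runs from minute 5 to 5 + 60 = minute 65.
After plate making (finishes minute 65), the print run can start at minute 65 and finishes at minute 119.
After plate making (finishes minute 65), ink mixing can start at minute 65 and finishes at minute 125.
Drying cannot start until ink mixing (finishes minute 125, plus 20-minute gap → minute 145); plate making (finishes minute 65). The controlling bound is minute 145, so drying finishes at 145 + 30 = minute 175.
For trimming: drying (finishes minute 175); the print run (finishes minute 119); plate making (finishes minute 65). Taking the maximum gives a start of minute 175, and it finishes at 175 + 20 = minute 195.
Folding waits on trimming (finishes minute 195); drying (finishes minute 175, plus 10-minute gap → minute 185); the print run (finishes minute 119). The latest of these is minute 195, which is the earliest folding can start.

195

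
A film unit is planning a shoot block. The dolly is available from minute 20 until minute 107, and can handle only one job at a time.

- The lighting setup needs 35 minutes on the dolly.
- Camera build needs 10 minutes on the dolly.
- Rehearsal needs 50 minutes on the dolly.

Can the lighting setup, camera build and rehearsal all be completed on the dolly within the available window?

No

The dolly window is 107 − 20 = 87 minutes.
Running back to back, the jobs need 35 + 10 + 50 = 95 minutes on the dolly.
Since 95 > 87, they cannot all fit.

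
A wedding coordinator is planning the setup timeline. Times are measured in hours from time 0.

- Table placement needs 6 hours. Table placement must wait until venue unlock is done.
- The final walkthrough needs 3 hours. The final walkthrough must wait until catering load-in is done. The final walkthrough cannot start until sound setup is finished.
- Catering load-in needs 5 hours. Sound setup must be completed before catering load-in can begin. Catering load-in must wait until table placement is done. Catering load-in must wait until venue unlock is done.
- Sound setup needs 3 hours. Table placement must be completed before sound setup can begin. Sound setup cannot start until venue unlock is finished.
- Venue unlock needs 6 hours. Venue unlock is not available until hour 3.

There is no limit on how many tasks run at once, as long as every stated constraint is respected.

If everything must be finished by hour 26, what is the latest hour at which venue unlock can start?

The final walkthrough has no dependents, so it just needs to finish by hour 26. Starting by 26 − 3 = hour 23 achieves that.
Since the final walkthrough (must start by hour 23) depends on it, catering load-in must finish by hour 23. Backing off its 5-hour duration gives a latest start of hour 18.
Sound setup has several dependents: catering load-in (must start by hour 18); the final walkthrough (must start by hour 23). The earliest of those limits is hour 18, so sound setup must start by 18 − 3 = hour 15.
For table placement: sound setup (must start by hour 15); catering load-in (must start by hour 18). The most restrictive is hour 15; with a 6-hour duration, table placement must start by hour 9.
Venue unlock has several dependents: table placement (must start by hour 9); sound setup (must start by hour 15); catering load-in (must start by hour 18). The earliest of those limits is hour 9, so venue unlock must start by 9 − 6 = hour 3.

3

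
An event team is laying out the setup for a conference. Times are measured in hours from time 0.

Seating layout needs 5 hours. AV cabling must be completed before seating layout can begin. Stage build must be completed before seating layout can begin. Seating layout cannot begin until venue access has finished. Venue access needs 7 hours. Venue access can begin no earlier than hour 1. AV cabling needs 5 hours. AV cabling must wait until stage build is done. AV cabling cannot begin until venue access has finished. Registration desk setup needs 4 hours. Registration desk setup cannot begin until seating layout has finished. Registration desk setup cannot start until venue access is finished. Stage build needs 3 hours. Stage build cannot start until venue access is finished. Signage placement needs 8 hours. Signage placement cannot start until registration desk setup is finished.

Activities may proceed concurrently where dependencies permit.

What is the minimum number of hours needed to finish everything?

33

Venue access waits on its own release at hour 1, so it starts at hour 1 and finishes at 1 + 7 = hour 8.
Stage build waits on venue access (finishes hour 8), so it starts at hour 8 and finishes at 8 + 3 = hour 11.
AV cabling cannot start until stage build (finishes hour 11); venue access (finishes hour 8). The controlling bound is hour 11, so AV cabling finishes at 11 + 5 = hour 16.
For seating layout: AV cabling (finishes hour 16); stage build (finishes hour 11); venue access (finishes hour 8). Taking the maximum gives a start of hour 16, and it finishes at 16 + 5 = hour 21.
Registration desk setup needs all of seating layout (finishes hour 21); venue access (finishes hour 8). That puts its earliest start at hour 21; it finishes at 21 + 4 = hour 25.
After registration desk setup (finishes hour 25), signage placement can start at hour 25 and finishes at hour 33.
All tasks are finished once the last one completes. Finish times: Venue access at 8, Stage build at 11, AV cabling at 16, Seating layout at 21, Registration desk setup at 25, Signage placement at 33. The latest is hour 33.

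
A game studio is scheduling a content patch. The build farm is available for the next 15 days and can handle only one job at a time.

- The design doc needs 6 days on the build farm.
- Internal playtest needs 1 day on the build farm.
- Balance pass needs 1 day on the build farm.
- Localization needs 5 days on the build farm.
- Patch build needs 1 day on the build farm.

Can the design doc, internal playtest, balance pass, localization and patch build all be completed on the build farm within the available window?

Running back to back, the jobs need 6 + 1 + 1 + 5 + 1 = 14 days on the build farm.
Since 14 ≤ 15, they fit within the window.

Yes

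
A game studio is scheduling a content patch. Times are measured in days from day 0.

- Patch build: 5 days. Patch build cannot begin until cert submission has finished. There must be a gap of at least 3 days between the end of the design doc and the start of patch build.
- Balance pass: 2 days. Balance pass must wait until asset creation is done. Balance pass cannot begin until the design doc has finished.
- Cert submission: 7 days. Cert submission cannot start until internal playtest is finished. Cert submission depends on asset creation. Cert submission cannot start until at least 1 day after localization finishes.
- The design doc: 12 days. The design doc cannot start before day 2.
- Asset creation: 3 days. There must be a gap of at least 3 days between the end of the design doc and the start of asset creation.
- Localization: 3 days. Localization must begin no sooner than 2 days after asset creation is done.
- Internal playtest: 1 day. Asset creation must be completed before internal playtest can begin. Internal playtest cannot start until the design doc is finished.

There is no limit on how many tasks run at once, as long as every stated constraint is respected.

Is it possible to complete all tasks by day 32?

No

The design doc cannot begin until its own release at day 2. It runs from day 2 to 2 + 12 = day 14.
Asset creation waits on the design doc (finishes day 14, plus 3-day gap → day 17), so it starts at day 17 and finishes at 17 + 3 = day 20.
After asset creation (finishes day 20, plus 2-day gap → day 22), localization can start at day 22 and finishes at day 25.
Balance pass has to wait for asset creation (finishes day 20); the design doc (finishes day 14). The latest of these is day 20, so balance pass runs day 20 to 20 + 2 = day 22.
Internal playtest needs all of asset creation (finishes day 20); the design doc (finishes day 14). That puts its earliest start at day 20; it finishes at 20 + 1 = day 21.
For cert submission: internal playtest (finishes day 21); asset creation (finishes day 20); localization (finishes day 25, plus 1-day gap → day 26). Taking the maximum gives a start of day 26, and it finishes at 26 + 7 = day 33.
Patch build cannot start until cert submission (finishes day 33); the design doc (finishes day 14, plus 3-day gap → day 17). The controlling bound is day 33, so patch build finishes at 33 + 5 = day 38.
The earliest everything can be done is day 38, which is after the deadline of 32, so it is not possible.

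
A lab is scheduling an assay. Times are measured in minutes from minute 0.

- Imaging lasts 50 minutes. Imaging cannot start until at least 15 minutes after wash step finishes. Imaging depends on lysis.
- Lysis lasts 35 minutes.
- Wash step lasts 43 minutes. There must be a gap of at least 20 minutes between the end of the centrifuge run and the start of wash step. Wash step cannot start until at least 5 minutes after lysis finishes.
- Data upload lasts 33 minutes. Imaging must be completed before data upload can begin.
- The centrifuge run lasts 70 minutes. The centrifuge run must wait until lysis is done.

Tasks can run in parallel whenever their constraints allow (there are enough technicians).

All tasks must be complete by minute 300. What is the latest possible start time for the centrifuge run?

69

Nothing follows data upload; the deadline of minute 300 is its only limit. It must start by 300 − 33 = minute 267.
Since data upload (must start by minute 267) depends on it, imaging must finish by minute 267. Backing off its 50-minute duration gives a latest start of minute 217.
Wash step feeds into imaging (must start by minute 217, minus 15-minute gap → minute 202); so wash step must finish by minute 202 and therefore start by minute 159.
The centrifuge run must finish before wash step (must start by minute 159, minus 20-minute gap → minute 139). With a 70-minute duration, the centrifuge run must start by 139 − 70 = minute 69.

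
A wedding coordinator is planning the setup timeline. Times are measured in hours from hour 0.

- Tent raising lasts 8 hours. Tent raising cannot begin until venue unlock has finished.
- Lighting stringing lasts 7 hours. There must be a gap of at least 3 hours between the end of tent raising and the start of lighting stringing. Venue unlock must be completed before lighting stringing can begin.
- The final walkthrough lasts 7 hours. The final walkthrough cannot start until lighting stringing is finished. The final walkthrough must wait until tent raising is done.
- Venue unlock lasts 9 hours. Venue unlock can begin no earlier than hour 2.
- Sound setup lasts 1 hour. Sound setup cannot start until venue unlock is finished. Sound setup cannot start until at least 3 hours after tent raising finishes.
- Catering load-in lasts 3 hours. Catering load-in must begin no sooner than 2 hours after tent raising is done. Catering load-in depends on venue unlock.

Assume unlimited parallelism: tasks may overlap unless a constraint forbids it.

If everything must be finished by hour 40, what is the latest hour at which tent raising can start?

15

The final walkthrough must finish by hour 40; it takes 7 hours, so it must start by 40 − 7 = hour 33.
Since the final walkthrough (must start by hour 33) depends on it, lighting stringing must finish by hour 33. Backing off its 7-hour duration gives a latest start of hour 26.
To finish by hour 40, sound setup (duration 1) must start no later than hour 39.
Catering load-in has no dependents, so it just needs to finish by hour 40. Starting by 40 − 3 = hour 37 achieves that.
Tent raising has several dependents: lighting stringing (must start by hour 26, minus 3-hour gap → hour 23); sound setup (must start by hour 39, minus 3-hour gap → hour 36); catering load-in (must start by hour 37, minus 2-hour gap → hour 35); the final walkthrough (must start by hour 33). The earliest of those limits is hour 23, so tent raising must start by 23 − 8 = hour 15.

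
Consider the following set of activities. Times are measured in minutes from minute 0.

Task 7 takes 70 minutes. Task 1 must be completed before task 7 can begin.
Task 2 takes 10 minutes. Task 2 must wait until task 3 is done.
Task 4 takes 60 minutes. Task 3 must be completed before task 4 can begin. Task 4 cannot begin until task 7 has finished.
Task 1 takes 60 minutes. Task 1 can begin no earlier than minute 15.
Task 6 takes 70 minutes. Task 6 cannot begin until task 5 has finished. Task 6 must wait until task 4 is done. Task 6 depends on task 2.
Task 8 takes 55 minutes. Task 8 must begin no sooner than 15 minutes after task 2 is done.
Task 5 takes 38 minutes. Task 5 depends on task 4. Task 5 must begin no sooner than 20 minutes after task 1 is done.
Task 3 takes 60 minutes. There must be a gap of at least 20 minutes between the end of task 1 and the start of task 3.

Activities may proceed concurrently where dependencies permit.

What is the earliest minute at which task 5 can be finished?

253

Task 1 cannot begin until its own release at minute 15. It runs from minute 15 to 15 + 60 = minute 75.
Task 7 cannot begin until task 1 (finishes minute 75). It runs from minute 75 to 75 + 70 = minute 145.
After task 1 (finishes minute 75, plus 20-minute gap → minute 95), task 3 can start at minute 95 and finishes at minute 155.
Task 4 cannot start until task 3 (finishes minute 155); task 7 (finishes minute 145). The controlling bound is minute 155, so task 4 finishes at 155 + 60 = minute 215.
Task 5 cannot start until task 4 (finishes minute 215); task 1 (finishes minute 75, plus 20-minute gap → minute 95). The controlling bound is minute 215, so task 5 finishes at 215 + 38 = minute 253.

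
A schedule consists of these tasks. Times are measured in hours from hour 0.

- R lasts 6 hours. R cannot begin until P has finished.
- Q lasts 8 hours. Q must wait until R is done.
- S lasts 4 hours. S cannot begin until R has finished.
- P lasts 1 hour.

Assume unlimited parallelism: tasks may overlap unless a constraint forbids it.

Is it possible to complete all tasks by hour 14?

P can start immediately at hour 0; it finishes at hour 1.
R cannot begin until P (finishes hour 1). It runs from hour 1 to 1 + 6 = hour 7.
S waits on R (finishes hour 7), so it starts at hour 7 and finishes at 7 + 4 = hour 11.
After R (finishes hour 7), Q can start at hour 7 and finishes at hour 15.
The earliest everything can be done is hour 15, which is after the deadline of 14, so it is not possible.

No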